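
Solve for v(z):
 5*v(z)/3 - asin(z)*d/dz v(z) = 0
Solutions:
 v(z) = C1*exp(5*Integral(1/asin(z), z)/3)


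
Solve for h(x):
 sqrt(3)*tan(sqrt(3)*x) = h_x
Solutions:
 h(x) = C1 - log(cos(sqrt(3)*x))


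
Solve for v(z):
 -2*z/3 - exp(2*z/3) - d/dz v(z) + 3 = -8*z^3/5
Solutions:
 v(z) = C1 + 2*z^4/5 - z^2/3 + 3*z - 3*exp(2*z/3)/2


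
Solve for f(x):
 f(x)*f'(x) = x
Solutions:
 f(x) = -sqrt(C1 + x^2)
 f(x) = sqrt(C1 + x^2)


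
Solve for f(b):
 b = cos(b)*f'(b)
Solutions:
 f(b) = C1 + Integral(b/cos(b), b)


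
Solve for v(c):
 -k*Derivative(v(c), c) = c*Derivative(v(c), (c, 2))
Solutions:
 v(c) = C1 + c^(1 - re(k))*(C2*sin(log(c)*Abs(im(k))) + C3*cos(log(c)*im(k)))


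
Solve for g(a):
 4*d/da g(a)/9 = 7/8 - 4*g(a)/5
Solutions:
 g(a) = C1*exp(-9*a/5) + 35/32


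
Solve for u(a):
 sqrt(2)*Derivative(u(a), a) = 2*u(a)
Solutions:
 u(a) = C1*exp(sqrt(2)*a)


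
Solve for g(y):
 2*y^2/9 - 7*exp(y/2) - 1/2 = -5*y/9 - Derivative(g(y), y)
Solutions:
 g(y) = C1 - 2*y^3/27 - 5*y^2/18 + y/2 + 14*exp(y/2)


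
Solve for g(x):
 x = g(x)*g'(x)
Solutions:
 g(x) = -sqrt(C1 + x^2)
 g(x) = sqrt(C1 + x^2)


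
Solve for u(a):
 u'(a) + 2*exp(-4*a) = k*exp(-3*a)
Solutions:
 u(a) = C1 - k*exp(-3*a)/3 + exp(-4*a)/2


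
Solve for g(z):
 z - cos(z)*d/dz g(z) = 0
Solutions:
 g(z) = C1 + Integral(z/cos(z), z)


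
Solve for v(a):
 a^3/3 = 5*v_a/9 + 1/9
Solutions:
 v(a) = C1 + 3*a^4/20 - a/5


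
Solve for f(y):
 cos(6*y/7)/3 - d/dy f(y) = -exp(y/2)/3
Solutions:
 f(y) = C1 + 2*exp(y/2)/3 + 7*sin(6*y/7)/18


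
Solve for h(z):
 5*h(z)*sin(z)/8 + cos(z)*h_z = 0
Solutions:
 h(z) = C1*cos(z)^(5/8)


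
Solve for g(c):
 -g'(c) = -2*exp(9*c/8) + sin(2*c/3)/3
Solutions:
 g(c) = C1 + 16*exp(9*c/8)/9 + cos(2*c/3)/2


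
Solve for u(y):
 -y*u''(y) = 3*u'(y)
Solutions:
 u(y) = C1 + C2/y^2


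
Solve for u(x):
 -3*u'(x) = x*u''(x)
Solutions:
 u(x) = C1 + C2/x^2


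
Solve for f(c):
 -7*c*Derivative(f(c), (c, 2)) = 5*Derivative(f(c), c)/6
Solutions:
 f(c) = C1 + C2*c^(37/42)


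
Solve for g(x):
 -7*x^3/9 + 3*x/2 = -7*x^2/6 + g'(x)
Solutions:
 g(x) = C1 - 7*x^4/36 + 7*x^3/18 + 3*x^2/4


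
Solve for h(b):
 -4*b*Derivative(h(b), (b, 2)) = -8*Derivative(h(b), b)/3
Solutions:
 h(b) = C1 + C2*b^(5/3)


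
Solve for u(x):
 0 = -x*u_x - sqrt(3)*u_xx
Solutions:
 u(x) = C1 + C2*erf(sqrt(2)*3^(3/4)*x/6)


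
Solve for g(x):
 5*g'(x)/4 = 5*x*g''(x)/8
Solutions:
 g(x) = C1 + C2*x^3


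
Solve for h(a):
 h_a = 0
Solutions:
 h(a) = C1


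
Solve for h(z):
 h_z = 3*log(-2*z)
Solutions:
 h(z) = C1 + 3*z*log(-z) + 3*z*(-1 + log(2))


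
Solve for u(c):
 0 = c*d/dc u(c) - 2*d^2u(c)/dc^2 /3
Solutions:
 u(c) = C1 + C2*erfi(sqrt(3)*c/2)


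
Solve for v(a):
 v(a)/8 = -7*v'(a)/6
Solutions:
 v(a) = C1*exp(-3*a/28)


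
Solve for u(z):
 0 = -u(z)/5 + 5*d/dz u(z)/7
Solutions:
 u(z) = C1*exp(7*z/25)


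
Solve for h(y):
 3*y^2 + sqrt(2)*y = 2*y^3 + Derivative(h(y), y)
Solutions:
 h(y) = C1 - y^4/2 + y^3 + sqrt(2)*y^2/2


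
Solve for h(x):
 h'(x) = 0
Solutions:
 h(x) = C1


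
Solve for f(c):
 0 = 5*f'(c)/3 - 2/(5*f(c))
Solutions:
 f(c) = -sqrt(C1 + 12*c)/5
 f(c) = sqrt(C1 + 12*c)/5


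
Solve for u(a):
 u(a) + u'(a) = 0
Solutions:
 u(a) = C1*exp(-a)


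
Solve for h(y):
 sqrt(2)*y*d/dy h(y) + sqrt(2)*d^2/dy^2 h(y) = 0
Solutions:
 h(y) = C1 + C2*erf(sqrt(2)*y/2)


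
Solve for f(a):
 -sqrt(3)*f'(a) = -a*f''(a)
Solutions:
 f(a) = C1 + C2*a^(1 + sqrt(3))


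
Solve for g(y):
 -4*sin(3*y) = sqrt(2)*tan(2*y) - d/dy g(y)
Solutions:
 g(y) = C1 - sqrt(2)*log(cos(2*y))/2 - 4*cos(3*y)/3


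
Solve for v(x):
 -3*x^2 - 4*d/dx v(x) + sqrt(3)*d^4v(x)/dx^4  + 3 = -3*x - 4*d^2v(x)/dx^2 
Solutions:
 v(x) = C1 + C2*exp(-2^(1/3)*x*(-2*6^(1/3)/(9 + sqrt(16*sqrt(3) + 81))^(1/3) + 3^(1/6)*(9 + sqrt(16*sqrt(3) + 81))^(1/3))/6)*sin(2^(1/3)*x*(2*2^(1/3)*3^(5/6)/(9 + sqrt(16*sqrt(3) + 81))^(1/3) + 3^(2/3)*(9 + sqrt(16*sqrt(3) + 81))^(1/3))/6) + C3*exp(-2^(1/3)*x*(-2*6^(1/3)/(9 + sqrt(16*sqrt(3) + 81))^(1/3) + 3^(1/6)*(9 + sqrt(16*sqrt(3) + 81))^(1/3))/6)*cos(2^(1/3)*x*(2*2^(1/3)*3^(5/6)/(9 + sqrt(16*sqrt(3) + 81))^(1/3) + 3^(2/3)*(9 + sqrt(16*sqrt(3) + 81))^(1/3))/6) + C4*exp(2^(1/3)*x*(-2*6^(1/3)/(9 + sqrt(16*sqrt(3) + 81))^(1/3) + 3^(1/6)*(9 + sqrt(16*sqrt(3) + 81))^(1/3))/3) - x^3/4 - 3*x^2/8


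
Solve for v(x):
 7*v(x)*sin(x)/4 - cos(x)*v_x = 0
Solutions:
 v(x) = C1/cos(x)^(7/4)


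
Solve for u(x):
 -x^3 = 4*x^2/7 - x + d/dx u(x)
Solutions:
 u(x) = C1 - x^4/4 - 4*x^3/21 + x^2/2


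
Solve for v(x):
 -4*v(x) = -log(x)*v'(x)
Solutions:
 v(x) = C1*exp(4*li(x))


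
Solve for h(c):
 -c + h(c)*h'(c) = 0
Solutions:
 h(c) = -sqrt(C1 + c^2)
 h(c) = sqrt(C1 + c^2)


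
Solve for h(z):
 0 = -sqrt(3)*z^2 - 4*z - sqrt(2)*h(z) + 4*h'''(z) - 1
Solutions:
 h(z) = C3*exp(sqrt(2)*z/2) - sqrt(6)*z^2/2 - 2*sqrt(2)*z + (C1*sin(sqrt(6)*z/4) + C2*cos(sqrt(6)*z/4))*exp(-sqrt(2)*z/4) - sqrt(2)/2


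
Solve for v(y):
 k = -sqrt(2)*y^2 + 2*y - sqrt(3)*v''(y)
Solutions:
 v(y) = C1 + C2*y - sqrt(3)*k*y^2/6 - sqrt(6)*y^4/36 + sqrt(3)*y^3/9


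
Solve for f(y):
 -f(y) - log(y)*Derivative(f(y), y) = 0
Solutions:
 f(y) = C1*exp(-li(y))


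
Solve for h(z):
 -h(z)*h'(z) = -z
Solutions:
 h(z) = -sqrt(C1 + z^2)
 h(z) = sqrt(C1 + z^2)


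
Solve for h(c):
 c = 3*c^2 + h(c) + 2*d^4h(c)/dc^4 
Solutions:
 h(c) = -3*c^2 + c + (C1*sin(2^(1/4)*c/2) + C2*cos(2^(1/4)*c/2))*exp(-2^(1/4)*c/2) + (C3*sin(2^(1/4)*c/2) + C4*cos(2^(1/4)*c/2))*exp(2^(1/4)*c/2)


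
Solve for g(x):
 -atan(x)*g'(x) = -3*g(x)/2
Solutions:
 g(x) = C1*exp(3*Integral(1/atan(x), x)/2)


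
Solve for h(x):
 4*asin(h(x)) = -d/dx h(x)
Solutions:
 Integral(1/asin(_y), (_y, h(x))) = C1 - 4*x


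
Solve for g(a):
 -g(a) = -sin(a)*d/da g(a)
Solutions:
 g(a) = C1*sqrt(cos(a) - 1)/sqrt(cos(a) + 1)


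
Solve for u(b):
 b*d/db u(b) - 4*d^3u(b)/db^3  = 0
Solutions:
 u(b) = C1 + Integral(C2*airyai(2^(1/3)*b/2) + C3*airybi(2^(1/3)*b/2), b)


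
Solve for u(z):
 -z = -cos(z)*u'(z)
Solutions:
 u(z) = C1 + Integral(z/cos(z), z)


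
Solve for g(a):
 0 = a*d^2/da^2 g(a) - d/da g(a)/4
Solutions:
 g(a) = C1 + C2*a^(5/4)


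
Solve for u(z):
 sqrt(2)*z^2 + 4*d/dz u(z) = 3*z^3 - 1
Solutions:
 u(z) = C1 + 3*z^4/16 - sqrt(2)*z^3/12 - z/4


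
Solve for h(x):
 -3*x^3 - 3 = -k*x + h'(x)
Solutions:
 h(x) = C1 + k*x^2/2 - 3*x^4/4 - 3*x


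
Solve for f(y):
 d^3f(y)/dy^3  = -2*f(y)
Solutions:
 f(y) = C3*exp(-2^(1/3)*y) + (C1*sin(2^(1/3)*sqrt(3)*y/2) + C2*cos(2^(1/3)*sqrt(3)*y/2))*exp(2^(1/3)*y/2)


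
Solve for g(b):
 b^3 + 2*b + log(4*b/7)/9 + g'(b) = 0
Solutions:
 g(b) = C1 - b^4/4 - b^2 - b*log(b)/9 - 2*b*log(2)/9 + b/9 + b*log(7)/9


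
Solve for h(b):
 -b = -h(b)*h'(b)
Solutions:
 h(b) = -sqrt(C1 + b^2)
 h(b) = sqrt(C1 + b^2)


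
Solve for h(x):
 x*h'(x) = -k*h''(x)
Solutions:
 h(x) = C1 + C2*sqrt(k)*erf(sqrt(2)*x*sqrt(1/k)/2)


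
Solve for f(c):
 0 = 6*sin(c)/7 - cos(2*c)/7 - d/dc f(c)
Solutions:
 f(c) = C1 - sin(2*c)/14 - 6*cos(c)/7


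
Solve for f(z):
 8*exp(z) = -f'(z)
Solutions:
 f(z) = C1 - 8*exp(z)


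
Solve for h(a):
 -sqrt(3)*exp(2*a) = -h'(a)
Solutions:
 h(a) = C1 + sqrt(3)*exp(2*a)/2


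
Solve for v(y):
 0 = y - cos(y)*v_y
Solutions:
 v(y) = C1 + Integral(y/cos(y), y)


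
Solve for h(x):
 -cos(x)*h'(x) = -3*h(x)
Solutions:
 h(x) = C1*(sin(x) + 1)^(3/2)/(sin(x) - 1)^(3/2)


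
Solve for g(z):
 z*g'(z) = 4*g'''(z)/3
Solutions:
 g(z) = C1 + Integral(C2*airyai(6^(1/3)*z/2) + C3*airybi(6^(1/3)*z/2), z)


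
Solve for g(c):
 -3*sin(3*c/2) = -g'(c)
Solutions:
 g(c) = C1 - 2*cos(3*c/2)


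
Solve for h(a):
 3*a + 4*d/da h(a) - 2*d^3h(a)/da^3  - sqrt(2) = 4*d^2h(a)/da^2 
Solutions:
 h(a) = C1 + C2*exp(a*(-1 + sqrt(3))) + C3*exp(-a*(1 + sqrt(3))) - 3*a^2/8 - 3*a/4 + sqrt(2)*a/4


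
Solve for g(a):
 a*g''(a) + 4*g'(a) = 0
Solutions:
 g(a) = C1 + C2/a^3


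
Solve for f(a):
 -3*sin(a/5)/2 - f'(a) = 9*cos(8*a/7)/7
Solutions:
 f(a) = C1 - 9*sin(8*a/7)/8 + 15*cos(a/5)/2


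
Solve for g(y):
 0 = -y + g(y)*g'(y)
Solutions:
 g(y) = -sqrt(C1 + y^2)
 g(y) = sqrt(C1 + y^2)


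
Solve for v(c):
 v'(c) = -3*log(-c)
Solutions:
 v(c) = C1 - 3*c*log(-c) + 3*c


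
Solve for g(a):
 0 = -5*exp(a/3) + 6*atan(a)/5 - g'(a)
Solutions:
 g(a) = C1 + 6*a*atan(a)/5 - 15*exp(a/3) - 3*log(a^2 + 1)/5


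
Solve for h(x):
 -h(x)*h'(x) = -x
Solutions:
 h(x) = -sqrt(C1 + x^2)
 h(x) = sqrt(C1 + x^2)


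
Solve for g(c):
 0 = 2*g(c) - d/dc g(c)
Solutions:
 g(c) = C1*exp(2*c)


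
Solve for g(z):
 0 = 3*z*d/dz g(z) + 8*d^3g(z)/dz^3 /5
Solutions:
 g(z) = C1 + Integral(C2*airyai(-15^(1/3)*z/2) + C3*airybi(-15^(1/3)*z/2), z)


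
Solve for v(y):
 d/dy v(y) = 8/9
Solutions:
 v(y) = C1 + 8*y/9


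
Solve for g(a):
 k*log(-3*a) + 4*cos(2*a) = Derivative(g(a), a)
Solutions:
 g(a) = C1 + a*k*(log(-a) - 1) + a*k*log(3) + 2*sin(2*a)


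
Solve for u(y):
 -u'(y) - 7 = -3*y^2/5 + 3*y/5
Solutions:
 u(y) = C1 + y^3/5 - 3*y^2/10 - 7*y


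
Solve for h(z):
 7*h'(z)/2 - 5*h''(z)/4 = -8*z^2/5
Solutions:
 h(z) = C1 + C2*exp(14*z/5) - 16*z^3/105 - 8*z^2/49 - 40*z/343


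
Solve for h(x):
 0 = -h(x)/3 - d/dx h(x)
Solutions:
 h(x) = C1*exp(-x/3)


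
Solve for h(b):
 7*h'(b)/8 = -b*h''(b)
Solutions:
 h(b) = C1 + C2*b^(1/8)


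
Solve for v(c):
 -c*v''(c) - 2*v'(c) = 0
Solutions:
 v(c) = C1 + C2/c


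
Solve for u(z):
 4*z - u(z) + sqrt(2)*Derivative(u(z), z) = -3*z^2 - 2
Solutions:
 u(z) = C1*exp(sqrt(2)*z/2) + 3*z^2 + 4*z + 6*sqrt(2)*z + 4*sqrt(2) + 14


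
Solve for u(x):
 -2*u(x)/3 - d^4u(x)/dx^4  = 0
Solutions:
 u(x) = (C1*sin(6^(3/4)*x/6) + C2*cos(6^(3/4)*x/6))*exp(-6^(3/4)*x/6) + (C3*sin(6^(3/4)*x/6) + C4*cos(6^(3/4)*x/6))*exp(6^(3/4)*x/6)


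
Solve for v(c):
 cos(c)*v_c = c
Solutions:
 v(c) = C1 + Integral(c/cos(c), c)


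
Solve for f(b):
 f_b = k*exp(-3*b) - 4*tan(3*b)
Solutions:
 f(b) = C1 - k*exp(-3*b)/3 - 2*log(tan(3*b)^2 + 1)/3


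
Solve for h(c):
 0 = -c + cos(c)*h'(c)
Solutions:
 h(c) = C1 + Integral(c/cos(c), c)


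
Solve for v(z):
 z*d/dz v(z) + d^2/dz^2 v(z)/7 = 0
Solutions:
 v(z) = C1 + C2*erf(sqrt(14)*z/2)


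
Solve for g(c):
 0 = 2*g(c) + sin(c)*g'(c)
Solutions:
 g(c) = C1*(cos(c) + 1)/(cos(c) - 1)


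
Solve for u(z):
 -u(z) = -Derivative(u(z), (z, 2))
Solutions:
 u(z) = C1*exp(-z) + C2*exp(z)


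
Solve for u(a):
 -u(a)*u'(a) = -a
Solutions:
 u(a) = -sqrt(C1 + a^2)
 u(a) = sqrt(C1 + a^2)


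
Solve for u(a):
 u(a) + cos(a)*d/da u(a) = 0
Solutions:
 u(a) = C1*sqrt(sin(a) - 1)/sqrt(sin(a) + 1)


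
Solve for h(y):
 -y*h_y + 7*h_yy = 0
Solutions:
 h(y) = C1 + C2*erfi(sqrt(14)*y/14)


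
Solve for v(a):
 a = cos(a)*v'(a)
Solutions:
 v(a) = C1 + Integral(a/cos(a), a)


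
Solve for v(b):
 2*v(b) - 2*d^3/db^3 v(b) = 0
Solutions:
 v(b) = C3*exp(b) + (C1*sin(sqrt(3)*b/2) + C2*cos(sqrt(3)*b/2))*exp(-b/2)


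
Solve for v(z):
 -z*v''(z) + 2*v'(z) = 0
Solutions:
 v(z) = C1 + C2*z^3


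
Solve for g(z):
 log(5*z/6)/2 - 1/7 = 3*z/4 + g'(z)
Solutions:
 g(z) = C1 - 3*z^2/8 + z*log(z)/2 - z*log(6)/2 - 9*z/14 + z*log(5)/2


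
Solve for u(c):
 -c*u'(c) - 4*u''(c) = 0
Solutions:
 u(c) = C1 + C2*erf(sqrt(2)*c/4)


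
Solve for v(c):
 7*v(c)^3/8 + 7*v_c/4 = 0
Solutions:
 v(c) = -sqrt(-1/(C1 - c))
 v(c) = sqrt(-1/(C1 - c))


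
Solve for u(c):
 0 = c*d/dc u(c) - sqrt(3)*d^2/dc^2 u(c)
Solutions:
 u(c) = C1 + C2*erfi(sqrt(2)*3^(3/4)*c/6)


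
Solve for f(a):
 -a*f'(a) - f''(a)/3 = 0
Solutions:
 f(a) = C1 + C2*erf(sqrt(6)*a/2)


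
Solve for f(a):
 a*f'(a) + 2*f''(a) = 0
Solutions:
 f(a) = C1 + C2*erf(a/2)


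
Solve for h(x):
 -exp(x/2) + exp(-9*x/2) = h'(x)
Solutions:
 h(x) = C1 - 2*exp(x/2) - 2*exp(-9*x/2)/9


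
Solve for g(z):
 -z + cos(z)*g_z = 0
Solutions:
 g(z) = C1 + Integral(z/cos(z), z)


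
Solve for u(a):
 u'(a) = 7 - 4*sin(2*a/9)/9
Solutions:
 u(a) = C1 + 7*a + 2*cos(2*a/9)


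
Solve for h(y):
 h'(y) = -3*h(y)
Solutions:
 h(y) = C1*exp(-3*y)


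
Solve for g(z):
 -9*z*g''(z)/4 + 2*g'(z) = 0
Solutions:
 g(z) = C1 + C2*z^(17/9)


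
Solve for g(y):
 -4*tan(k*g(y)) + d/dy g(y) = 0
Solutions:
 g(y) = Piecewise((-asin(exp(C1*k + 4*k*y))/k + pi/k, Ne(k, 0)), (nan, True))
 g(y) = Piecewise((asin(exp(C1*k + 4*k*y))/k, Ne(k, 0)), (nan, True))


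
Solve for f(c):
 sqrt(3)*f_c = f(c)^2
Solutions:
 f(c) = -3/(C1 + sqrt(3)*c)


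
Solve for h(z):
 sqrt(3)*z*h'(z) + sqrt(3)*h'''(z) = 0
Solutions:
 h(z) = C1 + Integral(C2*airyai(-z) + C3*airybi(-z), z)


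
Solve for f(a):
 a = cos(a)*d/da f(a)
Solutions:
 f(a) = C1 + Integral(a/cos(a), a)


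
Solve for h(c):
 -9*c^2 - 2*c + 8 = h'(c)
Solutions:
 h(c) = C1 - 3*c^3 - c^2 + 8*c


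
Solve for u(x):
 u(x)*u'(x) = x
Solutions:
 u(x) = -sqrt(C1 + x^2)
 u(x) = sqrt(C1 + x^2)


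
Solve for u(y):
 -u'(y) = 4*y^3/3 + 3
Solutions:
 u(y) = C1 - y^4/3 - 3*y


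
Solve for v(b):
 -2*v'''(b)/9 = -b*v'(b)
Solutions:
 v(b) = C1 + Integral(C2*airyai(6^(2/3)*b/2) + C3*airybi(6^(2/3)*b/2), b)


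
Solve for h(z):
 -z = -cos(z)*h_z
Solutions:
 h(z) = C1 + Integral(z/cos(z), z)


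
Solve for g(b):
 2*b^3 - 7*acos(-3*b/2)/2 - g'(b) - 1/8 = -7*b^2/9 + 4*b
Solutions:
 g(b) = C1 + b^4/2 + 7*b^3/27 - 2*b^2 - 7*b*acos(-3*b/2)/2 - b/8 - 7*sqrt(4 - 9*b^2)/6


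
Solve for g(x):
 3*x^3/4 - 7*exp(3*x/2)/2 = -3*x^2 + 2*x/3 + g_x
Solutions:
 g(x) = C1 + 3*x^4/16 + x^3 - x^2/3 - 7*exp(3*x/2)/3


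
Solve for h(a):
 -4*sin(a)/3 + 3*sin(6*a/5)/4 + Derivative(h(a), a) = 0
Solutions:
 h(a) = C1 - 4*cos(a)/3 + 5*cos(6*a/5)/8


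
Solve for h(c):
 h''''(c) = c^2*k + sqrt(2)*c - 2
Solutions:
 h(c) = C1 + C2*c + C3*c^2 + C4*c^3 + c^6*k/360 + sqrt(2)*c^5/120 - c^4/12


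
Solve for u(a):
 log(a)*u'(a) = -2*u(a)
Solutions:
 u(a) = C1*exp(-2*li(a))


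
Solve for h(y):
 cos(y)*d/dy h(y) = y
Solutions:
 h(y) = C1 + Integral(y/cos(y), y)


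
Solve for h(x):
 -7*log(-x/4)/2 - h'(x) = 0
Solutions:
 h(x) = C1 - 7*x*log(-x)/2 + x*(7/2 + 7*log(2))


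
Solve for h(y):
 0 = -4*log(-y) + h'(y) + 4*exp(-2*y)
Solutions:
 h(y) = C1 + 4*y*log(-y) - 4*y + 2*exp(-2*y)


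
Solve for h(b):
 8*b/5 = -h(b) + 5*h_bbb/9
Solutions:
 h(b) = C3*exp(15^(2/3)*b/5) - 8*b/5 + (C1*sin(3*3^(1/6)*5^(2/3)*b/10) + C2*cos(3*3^(1/6)*5^(2/3)*b/10))*exp(-15^(2/3)*b/10)


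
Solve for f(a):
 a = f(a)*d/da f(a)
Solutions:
 f(a) = -sqrt(C1 + a^2)
 f(a) = sqrt(C1 + a^2)


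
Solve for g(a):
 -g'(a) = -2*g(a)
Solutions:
 g(a) = C1*exp(2*a)


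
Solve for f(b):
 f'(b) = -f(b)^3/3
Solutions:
 f(b) = -sqrt(6)*sqrt(-1/(C1 - b))/2
 f(b) = sqrt(6)*sqrt(-1/(C1 - b))/2


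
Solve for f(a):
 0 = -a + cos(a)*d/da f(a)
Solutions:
 f(a) = C1 + Integral(a/cos(a), a)


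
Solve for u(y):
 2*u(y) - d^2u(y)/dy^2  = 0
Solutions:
 u(y) = C1*exp(-sqrt(2)*y) + C2*exp(sqrt(2)*y)


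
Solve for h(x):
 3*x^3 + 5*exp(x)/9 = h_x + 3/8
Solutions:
 h(x) = C1 + 3*x^4/4 - 3*x/8 + 5*exp(x)/9


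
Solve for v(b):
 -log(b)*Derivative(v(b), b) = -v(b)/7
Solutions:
 v(b) = C1*exp(li(b)/7)


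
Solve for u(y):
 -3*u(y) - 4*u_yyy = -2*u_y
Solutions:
 u(y) = C1*exp(3^(1/3)*y*(2*3^(1/3)/(sqrt(705) + 27)^(1/3) + (sqrt(705) + 27)^(1/3))/12)*sin(3^(1/6)*y*(-3^(2/3)*(sqrt(705) + 27)^(1/3) + 6/(sqrt(705) + 27)^(1/3))/12) + C2*exp(3^(1/3)*y*(2*3^(1/3)/(sqrt(705) + 27)^(1/3) + (sqrt(705) + 27)^(1/3))/12)*cos(3^(1/6)*y*(-3^(2/3)*(sqrt(705) + 27)^(1/3) + 6/(sqrt(705) + 27)^(1/3))/12) + C3*exp(-3^(1/3)*y*(2*3^(1/3)/(sqrt(705) + 27)^(1/3) + (sqrt(705) + 27)^(1/3))/6)


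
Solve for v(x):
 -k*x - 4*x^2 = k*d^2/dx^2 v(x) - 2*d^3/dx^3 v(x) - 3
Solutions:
 v(x) = C1 + C2*x + C3*exp(k*x/2) + x^3*(-1 - 16/k^2)/6 - x^4/(3*k) + x^2*(1/2 - 16/k^2)/k


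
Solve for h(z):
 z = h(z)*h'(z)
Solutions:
 h(z) = -sqrt(C1 + z^2)
 h(z) = sqrt(C1 + z^2)


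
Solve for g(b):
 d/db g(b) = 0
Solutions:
 g(b) = C1


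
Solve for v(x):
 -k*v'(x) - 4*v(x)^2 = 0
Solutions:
 v(x) = k/(C1*k + 4*x)


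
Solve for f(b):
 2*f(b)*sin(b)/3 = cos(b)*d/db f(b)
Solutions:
 f(b) = C1/cos(b)^(2/3)


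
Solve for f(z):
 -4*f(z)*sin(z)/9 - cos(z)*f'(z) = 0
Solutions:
 f(z) = C1*cos(z)^(4/9)


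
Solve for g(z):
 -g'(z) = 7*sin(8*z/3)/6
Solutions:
 g(z) = C1 + 7*cos(8*z/3)/16


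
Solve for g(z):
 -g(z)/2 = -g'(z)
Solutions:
 g(z) = C1*exp(z/2)


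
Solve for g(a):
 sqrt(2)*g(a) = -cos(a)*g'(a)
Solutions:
 g(a) = C1*(sin(a) - 1)^(sqrt(2)/2)/(sin(a) + 1)^(sqrt(2)/2)


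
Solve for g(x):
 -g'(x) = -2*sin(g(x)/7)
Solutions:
 -2*x + 7*log(cos(g(x)/7) - 1)/2 - 7*log(cos(g(x)/7) + 1)/2 = C1


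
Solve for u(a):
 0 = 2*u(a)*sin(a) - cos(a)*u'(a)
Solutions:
 u(a) = C1/cos(a)^2


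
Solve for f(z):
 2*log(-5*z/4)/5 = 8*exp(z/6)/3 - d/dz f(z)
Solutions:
 f(z) = C1 - 2*z*log(-z)/5 + 2*z*(-log(5) + 1 + 2*log(2))/5 + 16*exp(z/6)


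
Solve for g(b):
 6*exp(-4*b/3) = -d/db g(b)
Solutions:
 g(b) = C1 + 9*exp(-4*b/3)/2


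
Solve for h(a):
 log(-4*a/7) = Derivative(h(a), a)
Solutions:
 h(a) = C1 + a*log(-a) + a*(-log(7) - 1 + 2*log(2))


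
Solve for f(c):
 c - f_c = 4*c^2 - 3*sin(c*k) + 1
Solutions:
 f(c) = C1 - 4*c^3/3 + c^2/2 - c - 3*cos(c*k)/k


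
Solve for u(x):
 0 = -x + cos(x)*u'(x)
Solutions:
 u(x) = C1 + Integral(x/cos(x), x)


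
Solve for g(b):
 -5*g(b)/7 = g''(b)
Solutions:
 g(b) = C1*sin(sqrt(35)*b/7) + C2*cos(sqrt(35)*b/7)


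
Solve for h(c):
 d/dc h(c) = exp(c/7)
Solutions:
 h(c) = C1 + 7*exp(c/7)


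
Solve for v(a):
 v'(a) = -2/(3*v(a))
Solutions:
 v(a) = -sqrt(C1 - 12*a)/3
 v(a) = sqrt(C1 - 12*a)/3


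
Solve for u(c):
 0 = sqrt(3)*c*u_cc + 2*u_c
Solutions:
 u(c) = C1 + C2*c^(1 - 2*sqrt(3)/3)


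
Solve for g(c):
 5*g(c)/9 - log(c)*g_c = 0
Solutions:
 g(c) = C1*exp(5*li(c)/9)


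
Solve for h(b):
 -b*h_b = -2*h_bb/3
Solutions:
 h(b) = C1 + C2*erfi(sqrt(3)*b/2)


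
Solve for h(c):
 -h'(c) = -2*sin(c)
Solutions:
 h(c) = C1 - 2*cos(c)


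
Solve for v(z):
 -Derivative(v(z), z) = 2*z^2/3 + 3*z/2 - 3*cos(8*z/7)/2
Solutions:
 v(z) = C1 - 2*z^3/9 - 3*z^2/4 + 21*sin(8*z/7)/16


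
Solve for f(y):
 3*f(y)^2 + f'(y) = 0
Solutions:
 f(y) = 1/(C1 + 3*y)


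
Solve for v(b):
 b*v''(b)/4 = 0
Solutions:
 v(b) = C1 + C2*b


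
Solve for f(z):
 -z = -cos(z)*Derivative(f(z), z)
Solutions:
 f(z) = C1 + Integral(z/cos(z), z)


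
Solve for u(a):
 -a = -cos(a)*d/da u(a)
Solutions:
 u(a) = C1 + Integral(a/cos(a), a)


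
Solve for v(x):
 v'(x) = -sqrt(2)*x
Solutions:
 v(x) = C1 - sqrt(2)*x^2/2


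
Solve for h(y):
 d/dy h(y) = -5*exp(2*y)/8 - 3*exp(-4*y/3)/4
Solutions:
 h(y) = C1 - 5*exp(2*y)/16 + 9*exp(-4*y/3)/16


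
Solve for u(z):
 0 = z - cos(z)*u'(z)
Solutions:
 u(z) = C1 + Integral(z/cos(z), z)


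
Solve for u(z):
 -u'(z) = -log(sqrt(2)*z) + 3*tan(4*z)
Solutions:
 u(z) = C1 + z*log(z) - z + z*log(2)/2 + 3*log(cos(4*z))/4


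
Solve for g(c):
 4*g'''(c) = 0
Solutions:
 g(c) = C1 + C2*c + C3*c^2


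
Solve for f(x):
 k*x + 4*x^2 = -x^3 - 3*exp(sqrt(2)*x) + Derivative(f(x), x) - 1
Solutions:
 f(x) = C1 + k*x^2/2 + x^4/4 + 4*x^3/3 + x + 3*sqrt(2)*exp(sqrt(2)*x)/2


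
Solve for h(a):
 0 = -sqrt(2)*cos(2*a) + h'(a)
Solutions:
 h(a) = C1 + sqrt(2)*sin(2*a)/2


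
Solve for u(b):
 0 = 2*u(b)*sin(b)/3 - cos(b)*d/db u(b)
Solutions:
 u(b) = C1/cos(b)^(2/3)


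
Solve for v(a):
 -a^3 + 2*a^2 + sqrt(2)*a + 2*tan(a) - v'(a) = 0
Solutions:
 v(a) = C1 - a^4/4 + 2*a^3/3 + sqrt(2)*a^2/2 - 2*log(cos(a))


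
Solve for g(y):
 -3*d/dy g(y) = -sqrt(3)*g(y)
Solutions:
 g(y) = C1*exp(sqrt(3)*y/3)


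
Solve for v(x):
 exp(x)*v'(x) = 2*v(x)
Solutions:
 v(x) = C1*exp(-2*exp(-x))


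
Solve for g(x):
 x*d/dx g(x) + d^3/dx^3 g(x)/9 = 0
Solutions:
 g(x) = C1 + Integral(C2*airyai(-3^(2/3)*x) + C3*airybi(-3^(2/3)*x), x)


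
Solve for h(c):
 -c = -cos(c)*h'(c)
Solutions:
 h(c) = C1 + Integral(c/cos(c), c)


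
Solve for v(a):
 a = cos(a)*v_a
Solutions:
 v(a) = C1 + Integral(a/cos(a), a)


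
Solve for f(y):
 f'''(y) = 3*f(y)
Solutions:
 f(y) = C3*exp(3^(1/3)*y) + (C1*sin(3^(5/6)*y/2) + C2*cos(3^(5/6)*y/2))*exp(-3^(1/3)*y/2)


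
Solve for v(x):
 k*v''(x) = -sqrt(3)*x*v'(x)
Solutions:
 v(x) = C1 + C2*sqrt(k)*erf(sqrt(2)*3^(1/4)*x*sqrt(1/k)/2)


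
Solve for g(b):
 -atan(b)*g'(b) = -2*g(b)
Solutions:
 g(b) = C1*exp(2*Integral(1/atan(b), b))


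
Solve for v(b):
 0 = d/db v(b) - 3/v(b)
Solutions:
 v(b) = -sqrt(C1 + 6*b)
 v(b) = sqrt(C1 + 6*b)


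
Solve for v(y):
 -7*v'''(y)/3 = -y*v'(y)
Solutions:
 v(y) = C1 + Integral(C2*airyai(3^(1/3)*7^(2/3)*y/7) + C3*airybi(3^(1/3)*7^(2/3)*y/7), y)


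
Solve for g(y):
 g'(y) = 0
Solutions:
 g(y) = C1


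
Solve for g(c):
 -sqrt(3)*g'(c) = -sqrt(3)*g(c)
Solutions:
 g(c) = C1*exp(c)


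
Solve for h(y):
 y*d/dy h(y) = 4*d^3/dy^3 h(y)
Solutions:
 h(y) = C1 + Integral(C2*airyai(2^(1/3)*y/2) + C3*airybi(2^(1/3)*y/2), y)


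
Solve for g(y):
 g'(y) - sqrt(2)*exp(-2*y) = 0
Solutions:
 g(y) = C1 - sqrt(2)*exp(-2*y)/2


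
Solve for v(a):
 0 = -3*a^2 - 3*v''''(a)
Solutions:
 v(a) = C1 + C2*a + C3*a^2 + C4*a^3 - a^6/360


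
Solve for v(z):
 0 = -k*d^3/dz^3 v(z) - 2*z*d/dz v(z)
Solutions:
 v(z) = C1 + Integral(C2*airyai(2^(1/3)*z*(-1/k)^(1/3)) + C3*airybi(2^(1/3)*z*(-1/k)^(1/3)), z)


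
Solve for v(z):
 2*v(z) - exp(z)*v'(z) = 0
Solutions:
 v(z) = C1*exp(-2*exp(-z))


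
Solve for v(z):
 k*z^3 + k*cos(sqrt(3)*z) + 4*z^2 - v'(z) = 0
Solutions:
 v(z) = C1 + k*z^4/4 + sqrt(3)*k*sin(sqrt(3)*z)/3 + 4*z^3/3


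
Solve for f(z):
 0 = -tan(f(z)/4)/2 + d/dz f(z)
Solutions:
 f(z) = -4*asin(C1*exp(z/8)) + 4*pi
 f(z) = 4*asin(C1*exp(z/8))


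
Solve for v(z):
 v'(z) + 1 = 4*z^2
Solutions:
 v(z) = C1 + 4*z^3/3 - z


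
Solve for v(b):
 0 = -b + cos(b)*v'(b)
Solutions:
 v(b) = C1 + Integral(b/cos(b), b)


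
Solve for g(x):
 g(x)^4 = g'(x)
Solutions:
 g(x) = (-1/(C1 + 3*x))^(1/3)
 g(x) = (-1/(C1 + x))^(1/3)*(-3^(2/3) - 3*3^(1/6)*I)/6
 g(x) = (-1/(C1 + x))^(1/3)*(-3^(2/3) + 3*3^(1/6)*I)/6


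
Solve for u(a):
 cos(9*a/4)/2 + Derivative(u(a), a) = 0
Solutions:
 u(a) = C1 - 2*sin(9*a/4)/9


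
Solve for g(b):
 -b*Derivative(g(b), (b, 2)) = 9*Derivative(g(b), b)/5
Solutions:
 g(b) = C1 + C2/b^(4/5)


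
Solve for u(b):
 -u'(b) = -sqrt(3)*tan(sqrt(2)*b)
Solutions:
 u(b) = C1 - sqrt(6)*log(cos(sqrt(2)*b))/2


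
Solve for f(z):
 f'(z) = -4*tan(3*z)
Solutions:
 f(z) = C1 + 4*log(cos(3*z))/3


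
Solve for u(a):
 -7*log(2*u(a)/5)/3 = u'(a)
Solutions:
 3*Integral(1/(log(_y) - log(5) + log(2)), (_y, u(a)))/7 = C1 - a


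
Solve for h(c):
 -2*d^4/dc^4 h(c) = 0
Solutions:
 h(c) = C1 + C2*c + C3*c^2 + C4*c^3


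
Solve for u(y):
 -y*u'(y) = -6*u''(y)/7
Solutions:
 u(y) = C1 + C2*erfi(sqrt(21)*y/6)


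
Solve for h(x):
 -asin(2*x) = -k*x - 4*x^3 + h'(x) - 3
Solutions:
 h(x) = C1 + k*x^2/2 + x^4 - x*asin(2*x) + 3*x - sqrt(1 - 4*x^2)/2


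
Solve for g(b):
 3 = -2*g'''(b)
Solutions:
 g(b) = C1 + C2*b + C3*b^2 - b^3/4


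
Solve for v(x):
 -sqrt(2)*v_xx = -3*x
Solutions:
 v(x) = C1 + C2*x + sqrt(2)*x^3/4


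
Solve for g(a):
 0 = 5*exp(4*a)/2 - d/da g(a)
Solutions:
 g(a) = C1 + 5*exp(4*a)/8


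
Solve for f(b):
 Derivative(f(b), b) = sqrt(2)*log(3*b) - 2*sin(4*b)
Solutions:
 f(b) = C1 + sqrt(2)*b*(log(b) - 1) + sqrt(2)*b*log(3) + cos(4*b)/2


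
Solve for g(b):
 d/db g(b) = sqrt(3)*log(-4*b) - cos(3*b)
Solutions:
 g(b) = C1 + sqrt(3)*b*(log(-b) - 1) + 2*sqrt(3)*b*log(2) - sin(3*b)/3


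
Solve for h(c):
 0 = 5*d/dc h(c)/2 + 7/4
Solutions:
 h(c) = C1 - 7*c/10


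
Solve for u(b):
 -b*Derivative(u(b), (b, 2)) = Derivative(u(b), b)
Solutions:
 u(b) = C1 + C2*log(b)


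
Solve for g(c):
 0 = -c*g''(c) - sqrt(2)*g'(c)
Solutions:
 g(c) = C1 + C2*c^(1 - sqrt(2))


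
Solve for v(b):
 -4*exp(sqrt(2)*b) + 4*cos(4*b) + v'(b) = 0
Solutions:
 v(b) = C1 + 2*sqrt(2)*exp(sqrt(2)*b) - sin(4*b)


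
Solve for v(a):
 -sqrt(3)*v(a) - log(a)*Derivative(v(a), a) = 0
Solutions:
 v(a) = C1*exp(-sqrt(3)*li(a))


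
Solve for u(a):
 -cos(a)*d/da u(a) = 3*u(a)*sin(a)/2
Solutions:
 u(a) = C1*cos(a)^(3/2)


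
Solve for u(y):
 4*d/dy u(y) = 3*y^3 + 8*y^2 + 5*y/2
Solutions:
 u(y) = C1 + 3*y^4/16 + 2*y^3/3 + 5*y^2/16


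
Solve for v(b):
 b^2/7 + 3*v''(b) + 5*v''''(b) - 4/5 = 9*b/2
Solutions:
 v(b) = C1 + C2*b + C3*sin(sqrt(15)*b/5) + C4*cos(sqrt(15)*b/5) - b^4/252 + b^3/4 + 67*b^2/315


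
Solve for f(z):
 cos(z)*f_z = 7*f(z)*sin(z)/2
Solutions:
 f(z) = C1/cos(z)^(7/2)


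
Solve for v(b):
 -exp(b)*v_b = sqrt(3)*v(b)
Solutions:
 v(b) = C1*exp(sqrt(3)*exp(-b))


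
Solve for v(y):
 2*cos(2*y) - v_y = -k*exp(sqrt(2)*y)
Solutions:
 v(y) = C1 + sqrt(2)*k*exp(sqrt(2)*y)/2 + sin(2*y)


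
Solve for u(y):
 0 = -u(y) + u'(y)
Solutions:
 u(y) = C1*exp(y)


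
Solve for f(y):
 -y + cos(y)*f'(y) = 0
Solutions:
 f(y) = C1 + Integral(y/cos(y), y)


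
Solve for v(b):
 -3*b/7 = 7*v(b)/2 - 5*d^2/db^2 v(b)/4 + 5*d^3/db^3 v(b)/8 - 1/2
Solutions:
 v(b) = C1*exp(b*(10*2^(2/3)*5^(1/3)/(3*sqrt(3129) + 169)^(1/3) + 20 + 2^(1/3)*5^(2/3)*(3*sqrt(3129) + 169)^(1/3))/30)*sin(10^(1/3)*sqrt(3)*b*(-5^(1/3)*(3*sqrt(3129) + 169)^(1/3) + 10*2^(1/3)/(3*sqrt(3129) + 169)^(1/3))/30) + C2*exp(b*(10*2^(2/3)*5^(1/3)/(3*sqrt(3129) + 169)^(1/3) + 20 + 2^(1/3)*5^(2/3)*(3*sqrt(3129) + 169)^(1/3))/30)*cos(10^(1/3)*sqrt(3)*b*(-5^(1/3)*(3*sqrt(3129) + 169)^(1/3) + 10*2^(1/3)/(3*sqrt(3129) + 169)^(1/3))/30) + C3*exp(b*(-2^(1/3)*5^(2/3)*(3*sqrt(3129) + 169)^(1/3) - 10*2^(2/3)*5^(1/3)/(3*sqrt(3129) + 169)^(1/3) + 10)/15) - 6*b/49 + 1/7


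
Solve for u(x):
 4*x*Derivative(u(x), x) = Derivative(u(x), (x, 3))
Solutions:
 u(x) = C1 + Integral(C2*airyai(2^(2/3)*x) + C3*airybi(2^(2/3)*x), x)


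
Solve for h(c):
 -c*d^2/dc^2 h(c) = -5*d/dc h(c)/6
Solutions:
 h(c) = C1 + C2*c^(11/6)


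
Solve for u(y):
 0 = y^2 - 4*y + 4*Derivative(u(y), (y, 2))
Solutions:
 u(y) = C1 + C2*y - y^4/48 + y^3/6


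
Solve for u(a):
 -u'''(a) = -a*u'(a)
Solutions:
 u(a) = C1 + Integral(C2*airyai(a) + C3*airybi(a), a)


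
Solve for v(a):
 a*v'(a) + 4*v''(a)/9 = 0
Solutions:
 v(a) = C1 + C2*erf(3*sqrt(2)*a/4)


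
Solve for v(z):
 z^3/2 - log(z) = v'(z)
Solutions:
 v(z) = C1 + z^4/8 - z*log(z) + z


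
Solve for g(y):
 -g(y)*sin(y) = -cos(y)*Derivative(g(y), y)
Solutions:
 g(y) = C1/cos(y)


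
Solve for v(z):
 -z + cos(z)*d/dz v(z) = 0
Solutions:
 v(z) = C1 + Integral(z/cos(z), z)


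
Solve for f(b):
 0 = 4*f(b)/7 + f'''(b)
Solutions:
 f(b) = C3*exp(-14^(2/3)*b/7) + (C1*sin(14^(2/3)*sqrt(3)*b/14) + C2*cos(14^(2/3)*sqrt(3)*b/14))*exp(14^(2/3)*b/14)


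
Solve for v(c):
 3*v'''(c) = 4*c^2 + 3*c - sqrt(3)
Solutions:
 v(c) = C1 + C2*c + C3*c^2 + c^5/45 + c^4/24 - sqrt(3)*c^3/18


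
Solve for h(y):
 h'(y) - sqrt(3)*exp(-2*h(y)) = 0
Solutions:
 h(y) = log(-sqrt(C1 + 2*sqrt(3)*y))
 h(y) = log(C1 + 2*sqrt(3)*y)/2


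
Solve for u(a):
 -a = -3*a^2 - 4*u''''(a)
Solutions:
 u(a) = C1 + C2*a + C3*a^2 + C4*a^3 - a^6/480 + a^5/480


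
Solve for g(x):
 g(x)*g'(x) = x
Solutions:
 g(x) = -sqrt(C1 + x^2)
 g(x) = sqrt(C1 + x^2)


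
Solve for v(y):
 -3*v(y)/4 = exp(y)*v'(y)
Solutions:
 v(y) = C1*exp(3*exp(-y)/4)


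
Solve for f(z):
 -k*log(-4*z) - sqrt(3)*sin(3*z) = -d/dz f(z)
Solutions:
 f(z) = C1 + k*z*(log(-z) - 1) + 2*k*z*log(2) - sqrt(3)*cos(3*z)/3


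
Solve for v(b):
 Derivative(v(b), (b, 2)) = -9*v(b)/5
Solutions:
 v(b) = C1*sin(3*sqrt(5)*b/5) + C2*cos(3*sqrt(5)*b/5)


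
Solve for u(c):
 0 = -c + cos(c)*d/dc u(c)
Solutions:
 u(c) = C1 + Integral(c/cos(c), c)


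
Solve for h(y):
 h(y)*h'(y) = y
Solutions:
 h(y) = -sqrt(C1 + y^2)
 h(y) = sqrt(C1 + y^2)


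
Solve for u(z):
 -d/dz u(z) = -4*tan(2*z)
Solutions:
 u(z) = C1 - 2*log(cos(2*z))


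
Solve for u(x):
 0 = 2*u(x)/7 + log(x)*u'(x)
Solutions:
 u(x) = C1*exp(-2*li(x)/7)


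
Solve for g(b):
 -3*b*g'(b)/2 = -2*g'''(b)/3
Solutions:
 g(b) = C1 + Integral(C2*airyai(2^(1/3)*3^(2/3)*b/2) + C3*airybi(2^(1/3)*3^(2/3)*b/2), b)


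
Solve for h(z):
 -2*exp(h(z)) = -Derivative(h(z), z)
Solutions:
 h(z) = log(-1/(C1 + 2*z))


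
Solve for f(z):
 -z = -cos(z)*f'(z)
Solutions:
 f(z) = C1 + Integral(z/cos(z), z)


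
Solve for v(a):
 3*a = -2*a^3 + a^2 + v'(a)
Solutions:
 v(a) = C1 + a^4/2 - a^3/3 + 3*a^2/2


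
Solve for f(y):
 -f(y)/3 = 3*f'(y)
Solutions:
 f(y) = C1*exp(-y/9)


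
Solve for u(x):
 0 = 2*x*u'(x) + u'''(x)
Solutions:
 u(x) = C1 + Integral(C2*airyai(-2^(1/3)*x) + C3*airybi(-2^(1/3)*x), x)


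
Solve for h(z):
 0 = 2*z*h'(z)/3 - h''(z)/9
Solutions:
 h(z) = C1 + C2*erfi(sqrt(3)*z)


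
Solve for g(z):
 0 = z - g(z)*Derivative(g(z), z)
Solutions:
 g(z) = -sqrt(C1 + z^2)
 g(z) = sqrt(C1 + z^2)


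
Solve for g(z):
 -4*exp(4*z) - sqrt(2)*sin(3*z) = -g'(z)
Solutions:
 g(z) = C1 + exp(4*z) - sqrt(2)*cos(3*z)/3


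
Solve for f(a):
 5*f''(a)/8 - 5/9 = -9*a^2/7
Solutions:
 f(a) = C1 + C2*a - 6*a^4/35 + 4*a^2/9


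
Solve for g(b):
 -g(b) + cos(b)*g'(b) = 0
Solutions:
 g(b) = C1*sqrt(sin(b) + 1)/sqrt(sin(b) - 1)


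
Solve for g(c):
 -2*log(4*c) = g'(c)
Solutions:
 g(c) = C1 - 2*c*log(c) - c*log(16) + 2*c


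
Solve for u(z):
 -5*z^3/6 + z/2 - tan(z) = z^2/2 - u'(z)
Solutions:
 u(z) = C1 + 5*z^4/24 + z^3/6 - z^2/4 - log(cos(z))


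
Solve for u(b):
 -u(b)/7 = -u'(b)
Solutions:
 u(b) = C1*exp(b/7)


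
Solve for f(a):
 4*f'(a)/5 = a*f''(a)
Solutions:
 f(a) = C1 + C2*a^(9/5)


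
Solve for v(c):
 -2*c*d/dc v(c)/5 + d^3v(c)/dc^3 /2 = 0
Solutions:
 v(c) = C1 + Integral(C2*airyai(10^(2/3)*c/5) + C3*airybi(10^(2/3)*c/5), c)


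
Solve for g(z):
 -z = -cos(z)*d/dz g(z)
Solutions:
 g(z) = C1 + Integral(z/cos(z), z)


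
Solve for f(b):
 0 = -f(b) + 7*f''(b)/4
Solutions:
 f(b) = C1*exp(-2*sqrt(7)*b/7) + C2*exp(2*sqrt(7)*b/7)


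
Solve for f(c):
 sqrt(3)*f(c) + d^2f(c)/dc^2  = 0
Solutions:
 f(c) = C1*sin(3^(1/4)*c) + C2*cos(3^(1/4)*c)


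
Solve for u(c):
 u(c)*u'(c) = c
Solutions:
 u(c) = -sqrt(C1 + c^2)
 u(c) = sqrt(C1 + c^2)


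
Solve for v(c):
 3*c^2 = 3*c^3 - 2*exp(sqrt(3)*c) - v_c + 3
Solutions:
 v(c) = C1 + 3*c^4/4 - c^3 + 3*c - 2*sqrt(3)*exp(sqrt(3)*c)/3


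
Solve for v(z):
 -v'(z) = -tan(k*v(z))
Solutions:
 v(z) = Piecewise((-asin(exp(C1*k + k*z))/k + pi/k, Ne(k, 0)), (nan, True))
 v(z) = Piecewise((asin(exp(C1*k + k*z))/k, Ne(k, 0)), (nan, True))


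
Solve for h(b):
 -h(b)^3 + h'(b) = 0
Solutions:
 h(b) = -sqrt(2)*sqrt(-1/(C1 + b))/2
 h(b) = sqrt(2)*sqrt(-1/(C1 + b))/2


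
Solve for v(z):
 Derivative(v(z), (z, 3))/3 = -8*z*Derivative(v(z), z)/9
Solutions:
 v(z) = C1 + Integral(C2*airyai(-2*3^(2/3)*z/3) + C3*airybi(-2*3^(2/3)*z/3), z)


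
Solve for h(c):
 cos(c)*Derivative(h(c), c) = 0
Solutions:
 h(c) = C1


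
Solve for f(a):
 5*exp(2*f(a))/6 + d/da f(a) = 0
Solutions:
 f(a) = log(-1/(C1 - 5*a))/2 + log(3)/2
 f(a) = log(-sqrt(1/(C1 + 5*a))) + log(3)/2


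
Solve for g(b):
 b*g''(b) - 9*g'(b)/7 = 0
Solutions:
 g(b) = C1 + C2*b^(16/7)


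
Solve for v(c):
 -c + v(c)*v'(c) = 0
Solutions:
 v(c) = -sqrt(C1 + c^2)
 v(c) = sqrt(C1 + c^2)


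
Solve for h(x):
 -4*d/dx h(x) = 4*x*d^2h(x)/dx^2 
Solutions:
 h(x) = C1 + C2*log(x)


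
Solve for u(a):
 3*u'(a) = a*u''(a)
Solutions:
 u(a) = C1 + C2*a^4


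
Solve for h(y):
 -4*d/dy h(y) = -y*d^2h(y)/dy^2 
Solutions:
 h(y) = C1 + C2*y^5


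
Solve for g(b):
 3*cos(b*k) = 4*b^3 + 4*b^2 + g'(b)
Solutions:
 g(b) = C1 - b^4 - 4*b^3/3 + 3*sin(b*k)/k


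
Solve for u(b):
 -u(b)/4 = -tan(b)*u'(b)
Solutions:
 u(b) = C1*sin(b)^(1/4)


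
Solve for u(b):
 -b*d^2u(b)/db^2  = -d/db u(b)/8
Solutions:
 u(b) = C1 + C2*b^(9/8)


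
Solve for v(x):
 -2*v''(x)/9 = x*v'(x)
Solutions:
 v(x) = C1 + C2*erf(3*x/2)


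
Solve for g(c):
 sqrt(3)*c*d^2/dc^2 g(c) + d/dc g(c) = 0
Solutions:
 g(c) = C1 + C2*c^(1 - sqrt(3)/3)


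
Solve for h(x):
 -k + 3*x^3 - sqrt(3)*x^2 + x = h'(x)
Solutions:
 h(x) = C1 - k*x + 3*x^4/4 - sqrt(3)*x^3/3 + x^2/2


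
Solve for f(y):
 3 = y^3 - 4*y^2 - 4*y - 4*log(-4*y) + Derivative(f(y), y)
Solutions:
 f(y) = C1 - y^4/4 + 4*y^3/3 + 2*y^2 + 4*y*log(-y) + y*(-1 + 8*log(2))


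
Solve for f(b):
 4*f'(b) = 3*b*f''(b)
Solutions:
 f(b) = C1 + C2*b^(7/3)


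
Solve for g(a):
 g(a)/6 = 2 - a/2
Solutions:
 g(a) = 12 - 3*a


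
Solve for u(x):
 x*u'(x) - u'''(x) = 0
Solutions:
 u(x) = C1 + Integral(C2*airyai(x) + C3*airybi(x), x)


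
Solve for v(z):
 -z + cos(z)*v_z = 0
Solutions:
 v(z) = C1 + Integral(z/cos(z), z)


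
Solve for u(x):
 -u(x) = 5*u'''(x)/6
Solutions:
 u(x) = C3*exp(-5^(2/3)*6^(1/3)*x/5) + (C1*sin(2^(1/3)*3^(5/6)*5^(2/3)*x/10) + C2*cos(2^(1/3)*3^(5/6)*5^(2/3)*x/10))*exp(5^(2/3)*6^(1/3)*x/10)


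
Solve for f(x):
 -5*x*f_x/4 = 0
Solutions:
 f(x) = C1


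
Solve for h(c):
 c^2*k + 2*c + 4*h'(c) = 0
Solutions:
 h(c) = C1 - c^3*k/12 - c^2/4


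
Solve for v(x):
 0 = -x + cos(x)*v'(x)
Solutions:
 v(x) = C1 + Integral(x/cos(x), x)


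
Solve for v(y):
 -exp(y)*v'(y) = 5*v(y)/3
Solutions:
 v(y) = C1*exp(5*exp(-y)/3)


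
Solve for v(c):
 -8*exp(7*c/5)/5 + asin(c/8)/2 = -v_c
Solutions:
 v(c) = C1 - c*asin(c/8)/2 - sqrt(64 - c^2)/2 + 8*exp(7*c/5)/7


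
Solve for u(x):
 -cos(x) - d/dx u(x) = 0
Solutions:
 u(x) = C1 - sin(x)


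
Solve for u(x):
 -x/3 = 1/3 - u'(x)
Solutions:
 u(x) = C1 + x^2/6 + x/3


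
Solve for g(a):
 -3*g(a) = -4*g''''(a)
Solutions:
 g(a) = C1*exp(-sqrt(2)*3^(1/4)*a/2) + C2*exp(sqrt(2)*3^(1/4)*a/2) + C3*sin(sqrt(2)*3^(1/4)*a/2) + C4*cos(sqrt(2)*3^(1/4)*a/2)


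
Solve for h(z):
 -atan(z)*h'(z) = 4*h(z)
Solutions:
 h(z) = C1*exp(-4*Integral(1/atan(z), z))


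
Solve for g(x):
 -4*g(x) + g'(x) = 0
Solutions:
 g(x) = C1*exp(4*x)


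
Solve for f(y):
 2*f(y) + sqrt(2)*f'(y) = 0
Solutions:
 f(y) = C1*exp(-sqrt(2)*y)


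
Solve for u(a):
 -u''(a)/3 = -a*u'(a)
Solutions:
 u(a) = C1 + C2*erfi(sqrt(6)*a/2)


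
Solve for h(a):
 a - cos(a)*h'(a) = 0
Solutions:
 h(a) = C1 + Integral(a/cos(a), a)


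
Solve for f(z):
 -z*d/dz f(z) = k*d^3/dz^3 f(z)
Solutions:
 f(z) = C1 + Integral(C2*airyai(z*(-1/k)^(1/3)) + C3*airybi(z*(-1/k)^(1/3)), z)


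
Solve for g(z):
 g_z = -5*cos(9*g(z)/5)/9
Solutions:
 5*z/9 - 5*log(sin(9*g(z)/5) - 1)/18 + 5*log(sin(9*g(z)/5) + 1)/18 = C1


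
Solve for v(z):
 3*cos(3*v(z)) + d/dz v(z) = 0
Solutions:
 v(z) = -asin((C1 + exp(18*z))/(C1 - exp(18*z)))/3 + pi/3
 v(z) = asin((C1 + exp(18*z))/(C1 - exp(18*z)))/3


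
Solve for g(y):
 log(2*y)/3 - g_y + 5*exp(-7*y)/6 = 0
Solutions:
 g(y) = C1 + y*log(y)/3 + y*(-1 + log(2))/3 - 5*exp(-7*y)/42


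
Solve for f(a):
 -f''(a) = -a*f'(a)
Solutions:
 f(a) = C1 + C2*erfi(sqrt(2)*a/2)


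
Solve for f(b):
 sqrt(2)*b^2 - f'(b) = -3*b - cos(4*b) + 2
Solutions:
 f(b) = C1 + sqrt(2)*b^3/3 + 3*b^2/2 - 2*b + sin(4*b)/4


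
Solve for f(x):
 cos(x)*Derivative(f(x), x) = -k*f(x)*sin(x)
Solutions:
 f(x) = C1*exp(k*log(cos(x)))


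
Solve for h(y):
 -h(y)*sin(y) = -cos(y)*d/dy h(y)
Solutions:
 h(y) = C1/cos(y)


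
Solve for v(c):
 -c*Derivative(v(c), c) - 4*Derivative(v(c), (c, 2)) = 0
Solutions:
 v(c) = C1 + C2*erf(sqrt(2)*c/4)


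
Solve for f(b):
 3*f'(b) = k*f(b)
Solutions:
 f(b) = C1*exp(b*k/3)


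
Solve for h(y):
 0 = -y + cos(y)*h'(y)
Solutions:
 h(y) = C1 + Integral(y/cos(y), y)


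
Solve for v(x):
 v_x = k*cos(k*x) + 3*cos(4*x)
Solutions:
 v(x) = C1 + 3*sin(4*x)/4 + sin(k*x)


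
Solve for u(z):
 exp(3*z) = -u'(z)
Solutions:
 u(z) = C1 - exp(3*z)/3


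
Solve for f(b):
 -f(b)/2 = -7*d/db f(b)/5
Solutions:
 f(b) = C1*exp(5*b/14)


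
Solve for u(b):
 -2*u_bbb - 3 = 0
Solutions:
 u(b) = C1 + C2*b + C3*b^2 - b^3/4


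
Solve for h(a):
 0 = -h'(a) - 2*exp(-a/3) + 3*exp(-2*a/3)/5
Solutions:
 h(a) = C1 + 6*exp(-a/3) - 9*exp(-2*a/3)/10


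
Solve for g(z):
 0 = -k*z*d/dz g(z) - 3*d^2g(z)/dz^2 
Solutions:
 g(z) = Piecewise((-sqrt(6)*sqrt(pi)*C1*erf(sqrt(6)*sqrt(k)*z/6)/(2*sqrt(k)) - C2, (k > 0) | (k < 0)), (-C1*z - C2, True))


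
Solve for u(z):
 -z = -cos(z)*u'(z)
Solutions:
 u(z) = C1 + Integral(z/cos(z), z)


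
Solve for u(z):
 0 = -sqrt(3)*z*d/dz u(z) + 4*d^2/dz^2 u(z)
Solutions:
 u(z) = C1 + C2*erfi(sqrt(2)*3^(1/4)*z/4)


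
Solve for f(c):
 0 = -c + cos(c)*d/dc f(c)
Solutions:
 f(c) = C1 + Integral(c/cos(c), c)


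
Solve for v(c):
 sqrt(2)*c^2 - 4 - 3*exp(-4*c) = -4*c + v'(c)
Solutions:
 v(c) = C1 + sqrt(2)*c^3/3 + 2*c^2 - 4*c + 3*exp(-4*c)/4


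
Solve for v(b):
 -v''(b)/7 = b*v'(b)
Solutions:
 v(b) = C1 + C2*erf(sqrt(14)*b/2)


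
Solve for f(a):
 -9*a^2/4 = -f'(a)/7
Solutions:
 f(a) = C1 + 21*a^3/4


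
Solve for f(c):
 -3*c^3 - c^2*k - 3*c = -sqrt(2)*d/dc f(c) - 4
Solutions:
 f(c) = C1 + 3*sqrt(2)*c^4/8 + sqrt(2)*c^3*k/6 + 3*sqrt(2)*c^2/4 - 2*sqrt(2)*c


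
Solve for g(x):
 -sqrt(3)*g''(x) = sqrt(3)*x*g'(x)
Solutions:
 g(x) = C1 + C2*erf(sqrt(2)*x/2)


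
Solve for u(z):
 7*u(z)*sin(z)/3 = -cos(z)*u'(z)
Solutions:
 u(z) = C1*cos(z)^(7/3)


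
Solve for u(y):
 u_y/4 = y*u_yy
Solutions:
 u(y) = C1 + C2*y^(5/4)


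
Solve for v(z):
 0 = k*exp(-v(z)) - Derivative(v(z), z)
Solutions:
 v(z) = log(C1 + k*z)


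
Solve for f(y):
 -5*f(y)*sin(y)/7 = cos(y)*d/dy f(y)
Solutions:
 f(y) = C1*cos(y)^(5/7)


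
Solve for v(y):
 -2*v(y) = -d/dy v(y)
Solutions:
 v(y) = C1*exp(2*y)


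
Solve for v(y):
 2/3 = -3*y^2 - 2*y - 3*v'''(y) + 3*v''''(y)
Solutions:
 v(y) = C1 + C2*y + C3*y^2 + C4*exp(y) - y^5/60 - y^4/9 - 13*y^3/27


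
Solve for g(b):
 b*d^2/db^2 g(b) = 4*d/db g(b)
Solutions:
 g(b) = C1 + C2*b^5


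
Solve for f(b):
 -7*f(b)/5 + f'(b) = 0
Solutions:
 f(b) = C1*exp(7*b/5)


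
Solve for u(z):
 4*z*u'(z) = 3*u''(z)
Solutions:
 u(z) = C1 + C2*erfi(sqrt(6)*z/3)


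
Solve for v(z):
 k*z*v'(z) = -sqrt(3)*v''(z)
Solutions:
 v(z) = Piecewise((-sqrt(2)*3^(1/4)*sqrt(pi)*C1*erf(sqrt(2)*3^(3/4)*sqrt(k)*z/6)/(2*sqrt(k)) - C2, (k > 0) | (k < 0)), (-C1*z - C2, True))


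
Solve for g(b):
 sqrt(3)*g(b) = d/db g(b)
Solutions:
 g(b) = C1*exp(sqrt(3)*b)


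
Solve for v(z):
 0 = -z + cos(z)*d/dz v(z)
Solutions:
 v(z) = C1 + Integral(z/cos(z), z)


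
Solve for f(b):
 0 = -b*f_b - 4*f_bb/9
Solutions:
 f(b) = C1 + C2*erf(3*sqrt(2)*b/4)
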